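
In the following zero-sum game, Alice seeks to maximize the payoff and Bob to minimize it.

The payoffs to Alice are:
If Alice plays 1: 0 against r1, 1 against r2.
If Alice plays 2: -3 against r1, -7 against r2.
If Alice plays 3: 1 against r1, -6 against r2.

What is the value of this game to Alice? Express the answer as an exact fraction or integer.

1/8

Row 2 is strictly dominated by row 3, so Alice never plays it.
The remaining 2×2 game on (1, 3) × (r1, r2) has no saddle point. Let Alice play 1 with probability p; indifference gives (1−p) = p − 6(1−p), so p = 7/8.
Similarly Bob's optimal q on r1 is 7/8, and the value is 0·(7/8) + (1)·(1/8) = 1/8.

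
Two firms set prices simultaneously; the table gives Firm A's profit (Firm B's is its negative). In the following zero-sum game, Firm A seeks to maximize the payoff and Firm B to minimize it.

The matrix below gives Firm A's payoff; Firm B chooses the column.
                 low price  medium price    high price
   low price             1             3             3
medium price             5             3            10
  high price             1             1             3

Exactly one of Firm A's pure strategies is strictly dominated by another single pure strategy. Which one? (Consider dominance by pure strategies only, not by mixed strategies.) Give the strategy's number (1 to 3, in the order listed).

Compare high price with medium price: 5 > 1, 3 > 1, 10 > 3.
So medium price strictly dominates high price for Firm A; high price is strictly dominated.

3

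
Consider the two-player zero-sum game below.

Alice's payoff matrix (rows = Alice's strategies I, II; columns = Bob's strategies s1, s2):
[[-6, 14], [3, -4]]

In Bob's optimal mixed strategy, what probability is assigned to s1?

Row minima are -6 and -4, so Alice's maximin is -4; column maxima are 3 and 14, so Bob's minimax is 3. These differ, so the equilibrium is in mixed strategies.
Let Bob play s1 with probability q. Alice is indifferent when −6q + 14(1−q) = 3q − 4(1−q), giving q = 2/3.

2/3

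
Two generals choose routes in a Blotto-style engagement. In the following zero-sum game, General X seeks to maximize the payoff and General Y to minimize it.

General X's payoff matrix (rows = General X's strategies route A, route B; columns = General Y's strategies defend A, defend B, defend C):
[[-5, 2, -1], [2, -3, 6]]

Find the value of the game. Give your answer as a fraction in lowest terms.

Column defend C is strictly dominated by defend A for General Y (it gives General X more in every row).
The remaining 2×2 game on (route A, route B) × (defend A, defend B) has no saddle point. Let General X play route A with probability p; indifference gives −5p + 2(1−p) = 2p − 3(1−p), so p = 5/12.
Similarly General Y's optimal q on defend A is 5/12, and the value is -5·(5/12) + (2)·(7/12) = -11/12.

-11/12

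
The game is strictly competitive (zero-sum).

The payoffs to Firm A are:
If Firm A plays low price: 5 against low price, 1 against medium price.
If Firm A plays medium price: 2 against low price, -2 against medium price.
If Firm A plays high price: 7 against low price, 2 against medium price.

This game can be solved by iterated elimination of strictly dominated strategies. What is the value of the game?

2

Row low price is strictly dominated by row high price (7>5, 2>1); eliminate low price.
Row medium price is strictly dominated by row high price (7>2, 2>-2); eliminate medium price.
Column low price is strictly dominated by medium price for Firm B (2<7); eliminate low price.
Only (high price, medium price) remains, with payoff 2.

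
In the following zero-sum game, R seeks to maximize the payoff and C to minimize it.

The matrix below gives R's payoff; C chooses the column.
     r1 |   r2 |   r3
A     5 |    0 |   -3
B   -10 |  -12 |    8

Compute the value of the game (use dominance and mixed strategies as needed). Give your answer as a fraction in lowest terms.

-36/23

Column r1 is strictly dominated by r2 for C (it gives R more in every row).
The remaining 2×2 game on (A, B) × (r2, r3) has no saddle point. Let R play A with probability p; indifference gives −12(1−p) = −3p + 8(1−p), so p = 20/23.
Similarly C's optimal q on r2 is 11/23, and the value is 0·(11/23) + (-3)·(12/23) = -36/23.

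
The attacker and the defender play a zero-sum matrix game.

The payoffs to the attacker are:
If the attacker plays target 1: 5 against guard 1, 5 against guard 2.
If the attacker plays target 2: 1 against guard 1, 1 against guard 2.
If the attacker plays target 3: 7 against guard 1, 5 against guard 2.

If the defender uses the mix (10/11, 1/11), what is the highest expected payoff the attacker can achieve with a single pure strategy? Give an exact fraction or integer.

75/11

target 1: (5)·(10/11) + (5)·(1/11) = 5.
target 2: (1)·(10/11) + (1)·(1/11) = 1.
target 3: (7)·(10/11) + (5)·(1/11) = 75/11.
The best pure response is target 3 with expected payoff 75/11.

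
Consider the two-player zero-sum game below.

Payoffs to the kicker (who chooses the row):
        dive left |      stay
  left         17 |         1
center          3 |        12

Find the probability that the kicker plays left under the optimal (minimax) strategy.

Row minima are 1 and 3, so the kicker's maximin is 3; column maxima are 17 and 12, so the goalkeeper's minimax is 12. These differ, so the equilibrium is in mixed strategies.
Let the kicker play left with probability p. The goalkeeper is indifferent when 17p + 3(1−p) = p + 12(1−p), giving p = 9/25.

9/25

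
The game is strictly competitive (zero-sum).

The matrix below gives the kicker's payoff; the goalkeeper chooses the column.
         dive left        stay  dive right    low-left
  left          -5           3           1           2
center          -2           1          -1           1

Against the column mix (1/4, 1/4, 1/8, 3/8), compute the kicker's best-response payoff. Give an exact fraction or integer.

left: (-5)·(1/4) + (3)·(1/4) + (1)·(1/8) + (2)·(3/8) = 3/8.
center: (-2)·(1/4) + (1)·(1/4) + (-1)·(1/8) + (1)·(3/8) = 0.
The best pure response is left with expected payoff 3/8.

3/8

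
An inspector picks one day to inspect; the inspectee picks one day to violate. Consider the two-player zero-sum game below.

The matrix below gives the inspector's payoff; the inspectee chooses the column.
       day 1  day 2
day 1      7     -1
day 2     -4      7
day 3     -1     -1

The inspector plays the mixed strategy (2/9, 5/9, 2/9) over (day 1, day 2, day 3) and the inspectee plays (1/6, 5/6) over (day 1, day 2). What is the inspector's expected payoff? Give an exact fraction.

Against (1/6, 5/6), each row's expected payoff is day 1: 1/3; day 2: 31/6; day 3: -1.
Taking the (2/9, 5/9, 2/9)-weighted average: (2/9)·(1/3) + (5/9)·(31/6) + (2/9)·(-1) = 49/18.

49/18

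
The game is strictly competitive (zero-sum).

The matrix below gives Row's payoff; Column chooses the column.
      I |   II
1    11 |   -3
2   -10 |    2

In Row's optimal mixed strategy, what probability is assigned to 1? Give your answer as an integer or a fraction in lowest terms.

6/13

Row minima are -3 and -10, so Row's maximin is -3; column maxima are 11 and 2, so Column's minimax is 2. These differ, so the equilibrium is in mixed strategies.
Let Row play 1 with probability p. Column is indifferent when 11p − 10(1−p) = −3p + 2(1−p), giving p = 6/13.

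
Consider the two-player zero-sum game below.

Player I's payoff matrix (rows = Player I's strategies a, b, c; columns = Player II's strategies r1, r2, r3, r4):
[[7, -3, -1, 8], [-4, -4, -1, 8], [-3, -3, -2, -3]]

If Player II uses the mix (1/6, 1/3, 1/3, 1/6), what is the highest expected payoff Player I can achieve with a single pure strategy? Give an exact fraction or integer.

a: (7)·(1/6) + (-3)·(1/3) + (-1)·(1/3) + (8)·(1/6) = 7/6.
b: (-4)·(1/6) + (-4)·(1/3) + (-1)·(1/3) + (8)·(1/6) = -1.
c: (-3)·(1/6) + (-3)·(1/3) + (-2)·(1/3) + (-3)·(1/6) = -8/3.
The best pure response is a with expected payoff 7/6.

7/6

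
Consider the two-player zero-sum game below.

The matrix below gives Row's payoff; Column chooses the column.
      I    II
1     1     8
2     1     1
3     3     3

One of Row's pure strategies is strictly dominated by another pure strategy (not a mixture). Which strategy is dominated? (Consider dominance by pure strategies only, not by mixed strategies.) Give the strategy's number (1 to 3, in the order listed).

Compare 2 with 3: 3 > 1, 3 > 1.
So 3 strictly dominates 2 for Row; 2 is strictly dominated.

2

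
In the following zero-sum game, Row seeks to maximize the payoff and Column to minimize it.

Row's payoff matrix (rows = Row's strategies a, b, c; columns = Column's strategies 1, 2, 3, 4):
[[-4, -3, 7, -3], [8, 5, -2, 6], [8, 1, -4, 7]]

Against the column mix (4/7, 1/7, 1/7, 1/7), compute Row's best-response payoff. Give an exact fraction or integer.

a: (-4)·(4/7) + (-3)·(1/7) + (7)·(1/7) + (-3)·(1/7) = -15/7.
b: (8)·(4/7) + (5)·(1/7) + (-2)·(1/7) + (6)·(1/7) = 41/7.
c: (8)·(4/7) + (1)·(1/7) + (-4)·(1/7) + (7)·(1/7) = 36/7.
The best pure response is b with expected payoff 41/7.

41/7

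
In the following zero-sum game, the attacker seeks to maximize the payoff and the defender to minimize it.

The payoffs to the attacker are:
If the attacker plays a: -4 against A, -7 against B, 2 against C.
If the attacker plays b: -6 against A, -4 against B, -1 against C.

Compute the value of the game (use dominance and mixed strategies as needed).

Column C is strictly dominated by A for the defender (it gives the attacker more in every row).
The remaining 2×2 game on (a, b) × (A, B) has no saddle point. Let the attacker play a with probability p; indifference gives −4p − 6(1−p) = −7p − 4(1−p), so p = 2/5.
Similarly the defender's optimal q on A is 3/5, and the value is -4·(3/5) + (-7)·(2/5) = -26/5.

-26/5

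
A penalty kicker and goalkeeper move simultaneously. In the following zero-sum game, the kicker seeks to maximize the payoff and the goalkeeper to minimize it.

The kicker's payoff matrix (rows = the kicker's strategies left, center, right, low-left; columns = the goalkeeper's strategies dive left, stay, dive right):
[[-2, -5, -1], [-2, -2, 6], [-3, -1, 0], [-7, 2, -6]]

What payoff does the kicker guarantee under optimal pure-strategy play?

Row minima: -5, -2, -3, -7 → the kicker's maximin is -2.
Column maxima: -2, 2, 6 → the goalkeeper's minimax is -2.
They coincide at (center, dive left), so the value is -2.

-2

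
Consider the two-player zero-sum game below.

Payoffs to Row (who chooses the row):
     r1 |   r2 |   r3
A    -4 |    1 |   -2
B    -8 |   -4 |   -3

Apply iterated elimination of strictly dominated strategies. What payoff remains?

Column r2 is strictly dominated by r1 for Column (-4<1, -8<-4); eliminate r2.
Column r3 is strictly dominated by r1 for Column (-4<-2, -8<-3); eliminate r3.
Row B is strictly dominated by row A (-4>-8); eliminate B.
Only (A, r1) remains, with payoff -4.

-4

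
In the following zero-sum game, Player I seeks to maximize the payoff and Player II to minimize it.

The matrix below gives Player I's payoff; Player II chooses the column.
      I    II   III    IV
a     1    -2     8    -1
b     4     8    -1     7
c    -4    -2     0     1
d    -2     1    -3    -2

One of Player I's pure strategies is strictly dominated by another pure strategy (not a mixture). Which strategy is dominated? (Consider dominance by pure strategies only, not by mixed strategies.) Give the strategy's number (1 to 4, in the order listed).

Compare d with b: 4 > -2, 8 > 1, -1 > -3, 7 > -2.
So b strictly dominates d for Player I; d is strictly dominated.

4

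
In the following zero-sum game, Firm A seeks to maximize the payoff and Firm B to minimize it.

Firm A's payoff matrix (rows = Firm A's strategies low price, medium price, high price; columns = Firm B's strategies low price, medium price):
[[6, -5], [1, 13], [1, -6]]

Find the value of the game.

Row high price is strictly dominated by row low price, so Firm A never plays it.
The remaining 2×2 game on (low price, medium price) × (low price, medium price) has no saddle point. Let Firm A play low price with probability p; indifference gives 6p + (1−p) = −5p + 13(1−p), so p = 12/23.
Similarly Firm B's optimal q on low price is 18/23, and the value is 6·(18/23) + (-5)·(5/23) = 83/23.

83/23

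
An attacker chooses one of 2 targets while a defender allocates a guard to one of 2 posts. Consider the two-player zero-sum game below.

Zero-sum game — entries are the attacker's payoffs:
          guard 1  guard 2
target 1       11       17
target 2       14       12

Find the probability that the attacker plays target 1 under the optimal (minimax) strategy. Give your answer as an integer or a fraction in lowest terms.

Row minima are 11 and 12, so the attacker's maximin is 12; column maxima are 14 and 17, so the defender's minimax is 14. These differ, so the equilibrium is in mixed strategies.
Let the attacker play target 1 with probability p. The defender is indifferent when 11p + 14(1−p) = 17p + 12(1−p), giving p = 1/4.

1/4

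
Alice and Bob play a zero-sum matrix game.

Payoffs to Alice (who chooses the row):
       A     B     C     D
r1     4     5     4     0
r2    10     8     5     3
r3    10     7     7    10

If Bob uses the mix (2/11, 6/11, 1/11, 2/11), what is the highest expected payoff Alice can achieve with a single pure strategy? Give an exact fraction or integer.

89/11

r1: (4)·(2/11) + (5)·(6/11) + (4)·(1/11) + (0)·(2/11) = 42/11.
r2: (10)·(2/11) + (8)·(6/11) + (5)·(1/11) + (3)·(2/11) = 79/11.
r3: (10)·(2/11) + (7)·(6/11) + (7)·(1/11) + (10)·(2/11) = 89/11.
The best pure response is r3 with expected payoff 89/11.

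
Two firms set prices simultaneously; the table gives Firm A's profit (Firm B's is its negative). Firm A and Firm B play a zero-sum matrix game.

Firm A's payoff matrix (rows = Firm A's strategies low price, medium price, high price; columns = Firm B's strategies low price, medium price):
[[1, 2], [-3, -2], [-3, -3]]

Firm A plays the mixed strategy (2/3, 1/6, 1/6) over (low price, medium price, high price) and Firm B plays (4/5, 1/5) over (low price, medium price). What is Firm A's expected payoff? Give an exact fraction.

Against (4/5, 1/5), each row's expected payoff is low price: 6/5; medium price: -14/5; high price: -3.
Taking the (2/3, 1/6, 1/6)-weighted average: (2/3)·(6/5) + (1/6)·(-14/5) + (1/6)·(-3) = -1/6.

-1/6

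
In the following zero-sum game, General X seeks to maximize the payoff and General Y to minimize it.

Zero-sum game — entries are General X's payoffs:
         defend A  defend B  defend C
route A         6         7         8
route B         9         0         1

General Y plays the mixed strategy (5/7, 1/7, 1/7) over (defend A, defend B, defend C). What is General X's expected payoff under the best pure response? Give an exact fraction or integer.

route A: (6)·(5/7) + (7)·(1/7) + (8)·(1/7) = 45/7.
route B: (9)·(5/7) + (0)·(1/7) + (1)·(1/7) = 46/7.
The best pure response is route B with expected payoff 46/7.

46/7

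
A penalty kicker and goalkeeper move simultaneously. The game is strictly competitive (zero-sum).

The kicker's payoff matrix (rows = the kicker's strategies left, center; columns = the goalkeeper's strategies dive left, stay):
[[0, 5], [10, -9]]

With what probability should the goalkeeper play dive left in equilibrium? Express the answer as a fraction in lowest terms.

7/12

Row minima are 0 and -9, so the kicker's maximin is 0; column maxima are 10 and 5, so the goalkeeper's minimax is 5. These differ, so the equilibrium is in mixed strategies.
Let the goalkeeper play dive left with probability q. The kicker is indifferent when 5(1−q) = 10q − 9(1−q), giving q = 7/12.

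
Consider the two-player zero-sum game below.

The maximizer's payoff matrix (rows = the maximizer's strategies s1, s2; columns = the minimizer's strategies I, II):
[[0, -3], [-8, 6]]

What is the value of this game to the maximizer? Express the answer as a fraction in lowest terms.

Row minima are -3 and -8, so the maximizer's maximin is -3; column maxima are 0 and 6, so the minimizer's minimax is 0. These differ, so the equilibrium is in mixed strategies.
Let the maximizer play s1 with probability p. The minimizer is indifferent when −8(1−p) = −3p + 6(1−p), giving p = 14/17.
Let the minimizer play I with probability q. The maximizer is indifferent when −3(1−q) = −8q + 6(1−q), giving q = 9/17.
The value is 0·(9/17) + (-3)·(8/17) = -24/17.

-24/17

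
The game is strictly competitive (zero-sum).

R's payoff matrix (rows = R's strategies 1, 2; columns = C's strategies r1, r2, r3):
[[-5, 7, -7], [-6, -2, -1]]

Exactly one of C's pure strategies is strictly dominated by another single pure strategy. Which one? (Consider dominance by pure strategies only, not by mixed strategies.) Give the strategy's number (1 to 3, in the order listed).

2

C prefers columns that give R less. Compare r2 with r1: -5 < 7, -6 < -2.
So r1 strictly dominates r2 for C; r2 is strictly dominated.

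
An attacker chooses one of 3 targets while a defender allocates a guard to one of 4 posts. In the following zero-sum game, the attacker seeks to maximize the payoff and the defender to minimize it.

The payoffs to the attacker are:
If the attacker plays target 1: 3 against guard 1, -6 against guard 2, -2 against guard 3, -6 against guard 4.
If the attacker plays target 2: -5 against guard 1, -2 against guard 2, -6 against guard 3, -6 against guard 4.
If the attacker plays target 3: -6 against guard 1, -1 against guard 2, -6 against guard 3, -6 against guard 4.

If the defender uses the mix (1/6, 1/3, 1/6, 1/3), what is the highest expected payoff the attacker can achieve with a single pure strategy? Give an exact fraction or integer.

-23/6

target 1: (3)·(1/6) + (-6)·(1/3) + (-2)·(1/6) + (-6)·(1/3) = -23/6.
target 2: (-5)·(1/6) + (-2)·(1/3) + (-6)·(1/6) + (-6)·(1/3) = -9/2.
target 3: (-6)·(1/6) + (-1)·(1/3) + (-6)·(1/6) + (-6)·(1/3) = -13/3.
The best pure response is target 1 with expected payoff -23/6.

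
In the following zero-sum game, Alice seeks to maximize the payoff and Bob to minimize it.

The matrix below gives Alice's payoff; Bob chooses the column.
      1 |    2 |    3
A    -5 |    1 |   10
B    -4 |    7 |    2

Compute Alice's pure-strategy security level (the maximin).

-4

The worst-case payoff for each row is A: -5, B: -4.
The best of these is -4.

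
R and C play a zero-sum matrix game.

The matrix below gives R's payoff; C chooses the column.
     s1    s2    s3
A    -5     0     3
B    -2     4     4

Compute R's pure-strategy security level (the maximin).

The worst-case payoff for each row is A: -5, B: -2.
The best of these is -2.

-2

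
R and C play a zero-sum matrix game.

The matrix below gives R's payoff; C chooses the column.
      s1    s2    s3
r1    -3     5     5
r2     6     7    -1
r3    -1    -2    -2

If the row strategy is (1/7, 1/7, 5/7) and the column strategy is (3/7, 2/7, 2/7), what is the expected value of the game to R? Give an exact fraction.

-2/7

Against (3/7, 2/7, 2/7), each row's expected payoff is r1: 11/7; r2: 30/7; r3: -11/7.
Taking the (1/7, 1/7, 5/7)-weighted average: (1/7)·(11/7) + (1/7)·(30/7) + (5/7)·(-11/7) = -2/7.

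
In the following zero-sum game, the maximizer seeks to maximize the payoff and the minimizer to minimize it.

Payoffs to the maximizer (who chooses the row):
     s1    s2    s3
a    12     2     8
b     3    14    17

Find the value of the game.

Column s3 is strictly dominated by s2 for the minimizer (it gives the maximizer more in every row).
The remaining 2×2 game on (a, b) × (s1, s2) has no saddle point. Let the maximizer play a with probability p; indifference gives 12p + 3(1−p) = 2p + 14(1−p), so p = 11/21.
Similarly the minimizer's optimal q on s1 is 4/7, and the value is 12·(4/7) + (2)·(3/7) = 54/7.

54/7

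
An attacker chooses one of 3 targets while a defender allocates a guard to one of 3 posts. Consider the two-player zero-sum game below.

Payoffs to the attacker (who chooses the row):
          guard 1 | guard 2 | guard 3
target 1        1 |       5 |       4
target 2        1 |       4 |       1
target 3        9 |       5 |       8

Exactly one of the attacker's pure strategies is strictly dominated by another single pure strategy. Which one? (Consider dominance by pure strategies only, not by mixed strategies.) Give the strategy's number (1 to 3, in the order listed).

Compare target 2 with target 3: 9 > 1, 5 > 4, 8 > 1.
So target 3 strictly dominates target 2 for the attacker; target 2 is strictly dominated.

2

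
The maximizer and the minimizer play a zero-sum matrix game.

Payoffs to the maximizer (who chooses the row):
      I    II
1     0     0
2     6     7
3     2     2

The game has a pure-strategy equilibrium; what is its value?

6

Row minima: 0, 6, 2 → the maximizer's maximin is 6.
Column maxima: 6, 7 → the minimizer's minimax is 6.
They coincide at (2, I), so the value is 6.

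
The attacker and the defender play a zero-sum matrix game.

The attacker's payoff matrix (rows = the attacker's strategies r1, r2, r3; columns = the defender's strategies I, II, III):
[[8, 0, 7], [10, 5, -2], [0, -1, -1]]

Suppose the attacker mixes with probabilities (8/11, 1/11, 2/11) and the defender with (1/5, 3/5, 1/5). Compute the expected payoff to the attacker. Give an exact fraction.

27/11

Against (1/5, 3/5, 1/5), each row's expected payoff is r1: 3; r2: 23/5; r3: -4/5.
Taking the (8/11, 1/11, 2/11)-weighted average: (8/11)·(3) + (1/11)·(23/5) + (2/11)·(-4/5) = 27/11.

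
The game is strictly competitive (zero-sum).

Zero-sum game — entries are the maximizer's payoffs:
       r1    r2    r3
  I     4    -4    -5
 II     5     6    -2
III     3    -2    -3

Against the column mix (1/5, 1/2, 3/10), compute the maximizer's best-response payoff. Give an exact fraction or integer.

I: (4)·(1/5) + (-4)·(1/2) + (-5)·(3/10) = -27/10.
II: (5)·(1/5) + (6)·(1/2) + (-2)·(3/10) = 17/5.
III: (3)·(1/5) + (-2)·(1/2) + (-3)·(3/10) = -13/10.
The best pure response is II with expected payoff 17/5.

17/5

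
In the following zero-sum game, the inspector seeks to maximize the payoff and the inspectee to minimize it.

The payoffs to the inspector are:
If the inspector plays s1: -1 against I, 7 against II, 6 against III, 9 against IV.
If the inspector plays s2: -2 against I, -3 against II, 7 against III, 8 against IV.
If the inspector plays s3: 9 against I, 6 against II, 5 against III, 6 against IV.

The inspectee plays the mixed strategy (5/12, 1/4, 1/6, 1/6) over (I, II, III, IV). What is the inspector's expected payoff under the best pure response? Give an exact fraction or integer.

85/12

s1: (-1)·(5/12) + (7)·(1/4) + (6)·(1/6) + (9)·(1/6) = 23/6.
s2: (-2)·(5/12) + (-3)·(1/4) + (7)·(1/6) + (8)·(1/6) = 11/12.
s3: (9)·(5/12) + (6)·(1/4) + (5)·(1/6) + (6)·(1/6) = 85/12.
The best pure response is s3 with expected payoff 85/12.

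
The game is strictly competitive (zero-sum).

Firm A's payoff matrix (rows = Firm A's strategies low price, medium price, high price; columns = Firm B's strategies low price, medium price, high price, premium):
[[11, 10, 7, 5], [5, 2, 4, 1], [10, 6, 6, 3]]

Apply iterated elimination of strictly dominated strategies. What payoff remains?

Row high price is strictly dominated by row low price (11>10, 10>6, 7>6, 5>3); eliminate high price.
Row medium price is strictly dominated by row low price (11>5, 10>2, 7>4, 5>1); eliminate medium price.
Column medium price is strictly dominated by high price for Firm B (7<10); eliminate medium price.
Column low price is strictly dominated by high price for Firm B (7<11); eliminate low price.
Column high price is strictly dominated by premium for Firm B (5<7); eliminate high price.
Only (low price, premium) remains, with payoff 5.

5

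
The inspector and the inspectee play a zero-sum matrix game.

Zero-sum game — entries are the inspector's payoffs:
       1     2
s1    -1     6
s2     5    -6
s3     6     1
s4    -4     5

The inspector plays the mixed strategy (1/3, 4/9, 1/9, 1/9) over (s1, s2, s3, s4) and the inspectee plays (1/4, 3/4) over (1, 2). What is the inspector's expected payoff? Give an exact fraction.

Against (1/4, 3/4), each row's expected payoff is s1: 17/4; s2: -13/4; s3: 9/4; s4: 11/4.
Taking the (1/3, 4/9, 1/9, 1/9)-weighted average: (1/3)·(17/4) + (4/9)·(-13/4) + (1/9)·(9/4) + (1/9)·(11/4) = 19/36.

19/36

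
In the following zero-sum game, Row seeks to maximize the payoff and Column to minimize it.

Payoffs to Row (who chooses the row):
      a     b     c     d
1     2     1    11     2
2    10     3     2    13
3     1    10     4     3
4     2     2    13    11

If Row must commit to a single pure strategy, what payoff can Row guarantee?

2

The worst-case payoff for each row is 1: 1, 2: 2, 3: 1, 4: 2.
The best of these is 2.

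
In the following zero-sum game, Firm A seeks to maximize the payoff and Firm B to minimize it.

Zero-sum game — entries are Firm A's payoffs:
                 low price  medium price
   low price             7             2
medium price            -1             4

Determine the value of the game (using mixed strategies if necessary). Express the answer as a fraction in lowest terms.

Row minima are 2 and -1, so Firm A's maximin is 2; column maxima are 7 and 4, so Firm B's minimax is 4. These differ, so the equilibrium is in mixed strategies.
Let Firm A play low price with probability p. Firm B is indifferent when 7p − (1−p) = 2p + 4(1−p), giving p = 1/2.
Let Firm B play low price with probability q. Firm A is indifferent when 7q + 2(1−q) = −q + 4(1−q), giving q = 1/5.
The value is 7·(1/5) + (2)·(4/5) = 3.

3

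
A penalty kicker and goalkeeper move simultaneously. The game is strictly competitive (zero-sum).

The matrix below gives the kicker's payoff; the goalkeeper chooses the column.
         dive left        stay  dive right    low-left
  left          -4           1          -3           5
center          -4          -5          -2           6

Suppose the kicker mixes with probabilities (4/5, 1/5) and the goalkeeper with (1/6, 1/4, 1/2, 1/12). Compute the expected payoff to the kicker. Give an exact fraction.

Against (1/6, 1/4, 1/2, 1/12), each row's expected payoff is left: -3/2; center: -29/12.
Taking the (4/5, 1/5)-weighted average: (4/5)·(-3/2) + (1/5)·(-29/12) = -101/60.

-101/60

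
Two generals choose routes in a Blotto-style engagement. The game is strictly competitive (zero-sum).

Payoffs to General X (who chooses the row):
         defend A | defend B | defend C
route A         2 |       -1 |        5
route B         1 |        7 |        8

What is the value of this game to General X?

Column defend C is strictly dominated by defend B for General Y (it gives General X more in every row).
The remaining 2×2 game on (route A, route B) × (defend A, defend B) has no saddle point. Let General X play route A with probability p; indifference gives 2p + (1−p) = −p + 7(1−p), so p = 2/3.
Similarly General Y's optimal q on defend A is 8/9, and the value is 2·(8/9) + (-1)·(1/9) = 5/3.

5/3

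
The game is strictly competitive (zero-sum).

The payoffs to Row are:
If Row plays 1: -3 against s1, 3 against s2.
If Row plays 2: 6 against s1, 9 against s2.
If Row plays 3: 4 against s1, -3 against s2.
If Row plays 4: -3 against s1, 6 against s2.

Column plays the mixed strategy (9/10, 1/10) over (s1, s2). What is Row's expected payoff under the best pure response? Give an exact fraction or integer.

63/10

1: (-3)·(9/10) + (3)·(1/10) = -12/5.
2: (6)·(9/10) + (9)·(1/10) = 63/10.
3: (4)·(9/10) + (-3)·(1/10) = 33/10.
4: (-3)·(9/10) + (6)·(1/10) = -21/10.
The best pure response is 2 with expected payoff 63/10.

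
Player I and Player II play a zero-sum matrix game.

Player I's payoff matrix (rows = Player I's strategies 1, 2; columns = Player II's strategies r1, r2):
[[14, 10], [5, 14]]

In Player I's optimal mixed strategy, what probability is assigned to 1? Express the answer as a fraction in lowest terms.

Row minima are 10 and 5, so Player I's maximin is 10; column maxima are 14 and 14, so Player II's minimax is 14. These differ, so the equilibrium is in mixed strategies.
Let Player I play 1 with probability p. Player II is indifferent when 14p + 5(1−p) = 10p + 14(1−p), giving p = 9/13.

9/13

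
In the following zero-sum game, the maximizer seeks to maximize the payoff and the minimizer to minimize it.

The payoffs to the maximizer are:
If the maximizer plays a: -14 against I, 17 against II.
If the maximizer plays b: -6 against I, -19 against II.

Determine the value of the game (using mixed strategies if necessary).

-92/11

Row minima are -14 and -19, so the maximizer's maximin is -14; column maxima are -6 and 17, so the minimizer's minimax is -6. These differ, so the equilibrium is in mixed strategies.
Let the maximizer play a with probability p. The minimizer is indifferent when −14p − 6(1−p) = 17p − 19(1−p), giving p = 13/44.
Let the minimizer play I with probability q. The maximizer is indifferent when −14q + 17(1−q) = −6q − 19(1−q), giving q = 9/11.
The value is -14·(9/11) + (17)·(2/11) = -92/11.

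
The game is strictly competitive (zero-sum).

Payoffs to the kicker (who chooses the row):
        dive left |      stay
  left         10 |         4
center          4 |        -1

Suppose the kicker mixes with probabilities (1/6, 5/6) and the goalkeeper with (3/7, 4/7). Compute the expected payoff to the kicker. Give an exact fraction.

43/21

Against (3/7, 4/7), each row's expected payoff is left: 46/7; center: 8/7.
Taking the (1/6, 5/6)-weighted average: (1/6)·(46/7) + (5/6)·(8/7) = 43/21.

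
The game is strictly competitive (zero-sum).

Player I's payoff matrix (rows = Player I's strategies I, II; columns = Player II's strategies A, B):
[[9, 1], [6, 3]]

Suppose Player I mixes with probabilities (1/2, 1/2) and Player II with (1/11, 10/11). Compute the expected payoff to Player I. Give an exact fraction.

Against (1/11, 10/11), each row's expected payoff is I: 19/11; II: 36/11.
Taking the (1/2, 1/2)-weighted average: (1/2)·(19/11) + (1/2)·(36/11) = 5/2.

5/2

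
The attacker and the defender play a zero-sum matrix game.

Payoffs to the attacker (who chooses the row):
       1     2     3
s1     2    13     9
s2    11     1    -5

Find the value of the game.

Column 2 is strictly dominated by 3 for the defender (it gives the attacker more in every row).
The remaining 2×2 game on (s1, s2) × (1, 3) has no saddle point. Let the attacker play s1 with probability p; indifference gives 2p + 11(1−p) = 9p − 5(1−p), so p = 16/23.
Similarly the defender's optimal q on 1 is 14/23, and the value is 2·(14/23) + (9)·(9/23) = 109/23.

109/23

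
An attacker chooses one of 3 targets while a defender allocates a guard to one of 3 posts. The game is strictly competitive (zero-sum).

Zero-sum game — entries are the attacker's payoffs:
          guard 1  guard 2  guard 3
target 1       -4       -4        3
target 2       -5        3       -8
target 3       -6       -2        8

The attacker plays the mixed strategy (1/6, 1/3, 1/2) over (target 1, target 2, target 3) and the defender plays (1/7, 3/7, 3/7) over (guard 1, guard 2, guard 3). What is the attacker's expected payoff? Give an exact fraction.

Against (1/7, 3/7, 3/7), each row's expected payoff is target 1: -1; target 2: -20/7; target 3: 12/7.
Taking the (1/6, 1/3, 1/2)-weighted average: (1/6)·(-1) + (1/3)·(-20/7) + (1/2)·(12/7) = -11/42.

-11/42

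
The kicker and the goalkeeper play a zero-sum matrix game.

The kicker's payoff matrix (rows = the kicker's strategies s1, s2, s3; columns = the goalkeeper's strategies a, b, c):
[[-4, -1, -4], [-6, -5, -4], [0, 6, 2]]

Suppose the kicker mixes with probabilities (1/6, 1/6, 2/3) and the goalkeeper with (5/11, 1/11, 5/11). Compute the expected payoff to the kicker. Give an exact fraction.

-16/33

Against (5/11, 1/11, 5/11), each row's expected payoff is s1: -41/11; s2: -5; s3: 16/11.
Taking the (1/6, 1/6, 2/3)-weighted average: (1/6)·(-41/11) + (1/6)·(-5) + (2/3)·(16/11) = -16/33.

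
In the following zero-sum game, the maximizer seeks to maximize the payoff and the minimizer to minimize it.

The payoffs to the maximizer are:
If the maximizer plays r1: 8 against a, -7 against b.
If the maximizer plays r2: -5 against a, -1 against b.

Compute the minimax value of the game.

-43/19

Row minima are -7 and -5, so the maximizer's maximin is -5; column maxima are 8 and -1, so the minimizer's minimax is -1. These differ, so the equilibrium is in mixed strategies.
Let the maximizer play r1 with probability p. The minimizer is indifferent when 8p − 5(1−p) = −7p − (1−p), giving p = 4/19.
Let the minimizer play a with probability q. The maximizer is indifferent when 8q − 7(1−q) = −5q − (1−q), giving q = 6/19.
The value is 8·(6/19) + (-7)·(13/19) = -43/19.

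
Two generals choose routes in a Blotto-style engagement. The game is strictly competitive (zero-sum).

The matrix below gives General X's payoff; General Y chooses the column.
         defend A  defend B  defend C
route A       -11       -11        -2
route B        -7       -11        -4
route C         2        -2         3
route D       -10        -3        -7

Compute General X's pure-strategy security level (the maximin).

-2

The worst-case payoff for each row is route A: -11, route B: -11, route C: -2, route D: -10.
The best of these is -2.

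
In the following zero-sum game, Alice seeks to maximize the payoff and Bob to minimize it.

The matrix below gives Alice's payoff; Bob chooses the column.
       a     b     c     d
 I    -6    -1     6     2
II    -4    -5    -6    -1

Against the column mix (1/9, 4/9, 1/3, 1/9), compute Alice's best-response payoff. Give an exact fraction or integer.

10/9

I: (-6)·(1/9) + (-1)·(4/9) + (6)·(1/3) + (2)·(1/9) = 10/9.
II: (-4)·(1/9) + (-5)·(4/9) + (-6)·(1/3) + (-1)·(1/9) = -43/9.
The best pure response is I with expected payoff 10/9.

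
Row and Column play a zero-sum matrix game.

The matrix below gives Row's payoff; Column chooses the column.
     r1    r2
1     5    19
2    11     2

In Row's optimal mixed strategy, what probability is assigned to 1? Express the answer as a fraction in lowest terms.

9/23

Row minima are 5 and 2, so Row's maximin is 5; column maxima are 11 and 19, so Column's minimax is 11. These differ, so the equilibrium is in mixed strategies.
Let Row play 1 with probability p. Column is indifferent when 5p + 11(1−p) = 19p + 2(1−p), giving p = 9/23.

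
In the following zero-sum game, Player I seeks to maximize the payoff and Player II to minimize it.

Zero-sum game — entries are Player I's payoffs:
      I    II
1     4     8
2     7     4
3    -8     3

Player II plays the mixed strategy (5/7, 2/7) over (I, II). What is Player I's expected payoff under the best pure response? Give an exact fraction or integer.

43/7

1: (4)·(5/7) + (8)·(2/7) = 36/7.
2: (7)·(5/7) + (4)·(2/7) = 43/7.
3: (-8)·(5/7) + (3)·(2/7) = -34/7.
The best pure response is 2 with expected payoff 43/7.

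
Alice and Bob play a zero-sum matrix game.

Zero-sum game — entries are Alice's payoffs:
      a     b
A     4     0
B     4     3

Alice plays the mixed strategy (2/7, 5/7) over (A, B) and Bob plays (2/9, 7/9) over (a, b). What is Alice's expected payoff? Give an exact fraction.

Against (2/9, 7/9), each row's expected payoff is A: 8/9; B: 29/9.
Taking the (2/7, 5/7)-weighted average: (2/7)·(8/9) + (5/7)·(29/9) = 23/9.

23/9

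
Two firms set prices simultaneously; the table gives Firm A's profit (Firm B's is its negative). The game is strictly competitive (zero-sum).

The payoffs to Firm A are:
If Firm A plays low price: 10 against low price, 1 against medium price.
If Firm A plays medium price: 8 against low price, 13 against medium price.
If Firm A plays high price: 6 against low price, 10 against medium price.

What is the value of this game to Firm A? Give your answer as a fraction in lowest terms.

Row high price is strictly dominated by row medium price, so Firm A never plays it.
The remaining 2×2 game on (low price, medium price) × (low price, medium price) has no saddle point. Let Firm A play low price with probability p; indifference gives 10p + 8(1−p) = p + 13(1−p), so p = 5/14.
Similarly Firm B's optimal q on low price is 6/7, and the value is 10·(6/7) + (1)·(1/7) = 61/7.

61/7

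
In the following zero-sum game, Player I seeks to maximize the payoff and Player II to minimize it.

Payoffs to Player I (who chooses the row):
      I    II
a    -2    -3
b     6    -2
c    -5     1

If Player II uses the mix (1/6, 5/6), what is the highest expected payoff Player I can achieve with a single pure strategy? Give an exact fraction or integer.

0

a: (-2)·(1/6) + (-3)·(5/6) = -17/6.
b: (6)·(1/6) + (-2)·(5/6) = -2/3.
c: (-5)·(1/6) + (1)·(5/6) = 0.
The best pure response is c with expected payoff 0.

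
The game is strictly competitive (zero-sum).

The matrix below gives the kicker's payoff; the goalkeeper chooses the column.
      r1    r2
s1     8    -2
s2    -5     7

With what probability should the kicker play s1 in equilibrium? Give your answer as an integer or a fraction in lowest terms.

Row minima are -2 and -5, so the kicker's maximin is -2; column maxima are 8 and 7, so the goalkeeper's minimax is 7. These differ, so the equilibrium is in mixed strategies.
Let the kicker play s1 with probability p. The goalkeeper is indifferent when 8p − 5(1−p) = −2p + 7(1−p), giving p = 6/11.

6/11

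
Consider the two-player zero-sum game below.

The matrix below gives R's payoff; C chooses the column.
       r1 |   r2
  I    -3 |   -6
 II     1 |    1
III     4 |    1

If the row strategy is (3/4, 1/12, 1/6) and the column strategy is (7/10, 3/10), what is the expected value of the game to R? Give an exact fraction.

-93/40

Against (7/10, 3/10), each row's expected payoff is I: -39/10; II: 1; III: 31/10.
Taking the (3/4, 1/12, 1/6)-weighted average: (3/4)·(-39/10) + (1/12)·(1) + (1/6)·(31/10) = -93/40.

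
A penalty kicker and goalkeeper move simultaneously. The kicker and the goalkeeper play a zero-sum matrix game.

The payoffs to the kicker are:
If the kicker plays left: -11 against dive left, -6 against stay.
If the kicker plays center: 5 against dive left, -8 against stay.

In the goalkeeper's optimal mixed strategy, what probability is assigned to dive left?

Row minima are -11 and -8, so the kicker's maximin is -8; column maxima are 5 and -6, so the goalkeeper's minimax is -6. These differ, so the equilibrium is in mixed strategies.
Let the goalkeeper play dive left with probability q. The kicker is indifferent when −11q − 6(1−q) = 5q − 8(1−q), giving q = 1/9.

1/9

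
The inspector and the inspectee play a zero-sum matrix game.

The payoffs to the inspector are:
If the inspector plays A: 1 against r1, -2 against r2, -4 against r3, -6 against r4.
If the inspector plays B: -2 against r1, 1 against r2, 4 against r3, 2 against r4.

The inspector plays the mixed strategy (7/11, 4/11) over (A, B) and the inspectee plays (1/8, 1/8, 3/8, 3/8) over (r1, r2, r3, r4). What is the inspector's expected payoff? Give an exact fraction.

-149/88

Against (1/8, 1/8, 3/8, 3/8), each row's expected payoff is A: -31/8; B: 17/8.
Taking the (7/11, 4/11)-weighted average: (7/11)·(-31/8) + (4/11)·(17/8) = -149/88.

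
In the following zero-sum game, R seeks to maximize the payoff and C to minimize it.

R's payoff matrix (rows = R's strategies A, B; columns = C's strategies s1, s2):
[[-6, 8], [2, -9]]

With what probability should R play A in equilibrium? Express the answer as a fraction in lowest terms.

11/25

Row minima are -6 and -9, so R's maximin is -6; column maxima are 2 and 8, so C's minimax is 2. These differ, so the equilibrium is in mixed strategies.
Let R play A with probability p. C is indifferent when −6p + 2(1−p) = 8p − 9(1−p), giving p = 11/25.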